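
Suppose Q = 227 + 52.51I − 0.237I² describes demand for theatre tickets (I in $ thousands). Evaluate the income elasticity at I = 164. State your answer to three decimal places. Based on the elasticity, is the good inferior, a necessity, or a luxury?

-1.679 (inferior good)

At I = 164: Q = 2464.2880.
dQ/dI = 52.51 − 0.474I = -25.22600.
η = (dQ/dI)·(I/Q) = -25.22600 × (164/2464.2880) = -1.679.
η < 0 ⇒ inferior good.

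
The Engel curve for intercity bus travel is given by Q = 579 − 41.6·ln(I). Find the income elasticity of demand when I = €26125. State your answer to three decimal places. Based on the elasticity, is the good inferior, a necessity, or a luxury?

At I = 26125: Q = 155.901.
dQ/dI = -41.6/I = -0.00159234 at this income.
η = (dQ/dI)·(I/Q) = -0.00159234 × (26125/155.901) = -0.267.
Since η < 0, the good is an inferior good.

-0.267 (inferior good)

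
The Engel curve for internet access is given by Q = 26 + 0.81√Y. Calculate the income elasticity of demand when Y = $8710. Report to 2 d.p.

At Y = 8710: Q = 101.595.
dQ/dY = 0.81/(2√Y) = 0.00433956 at this income.
η = (dQ/dY)·(Y/Q) = 0.00433956 × (8710/101.595) = 0.37.

0.37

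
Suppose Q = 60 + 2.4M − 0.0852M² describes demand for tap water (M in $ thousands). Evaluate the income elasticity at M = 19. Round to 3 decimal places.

At M = 19: Q = 74.8428.
dQ/dM = 2.4 − 0.1704M = -0.83760.
η = (dQ/dM)·(M/Q) = -0.83760 × (19/74.8428) = -0.213.

-0.213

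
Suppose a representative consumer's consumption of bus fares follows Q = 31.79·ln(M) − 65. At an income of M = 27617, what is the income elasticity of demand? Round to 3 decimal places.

At M = 27617: Q = 260.090.
dQ/dM = 31.79/M = 0.0011511 at this income.
η = (dQ/dM)·(M/Q) = 0.0011511 × (27617/260.090) = 0.122.

0.122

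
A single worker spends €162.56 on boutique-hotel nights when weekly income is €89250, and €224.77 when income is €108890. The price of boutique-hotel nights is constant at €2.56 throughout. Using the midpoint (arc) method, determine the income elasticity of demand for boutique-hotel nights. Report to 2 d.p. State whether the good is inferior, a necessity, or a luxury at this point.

With a constant price, Q₁ = 162.56/2.56 = 63.500 and Q₂ = 224.77/2.56 = 87.801 (equivalently, work directly with expenditure since P cancels).
Midpoint %ΔQ = (224.77 − 162.56)/193.67 = 0.32122; midpoint %ΔI = (108890 − 89250)/99070 = 0.19824.
η = 0.32122 / 0.19824 = 1.62.
η > 1 ⇒ luxury.

1.62 (luxury)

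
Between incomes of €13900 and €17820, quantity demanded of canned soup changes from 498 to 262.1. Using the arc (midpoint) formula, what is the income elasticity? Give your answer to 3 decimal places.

-2.511

ΔQ = 262.1 − 498 = -235.9; midpoint Q̄ = (498 + 262.1)/2 = 380.05.
ΔI = 17820 − 13900 = 3920; midpoint Ī = (13900 + 17820)/2 = 15860.
η = (ΔQ/Q̄) ÷ (ΔI/Ī) = (-235.9/380.05) ÷ (3920/15860) = -2.511.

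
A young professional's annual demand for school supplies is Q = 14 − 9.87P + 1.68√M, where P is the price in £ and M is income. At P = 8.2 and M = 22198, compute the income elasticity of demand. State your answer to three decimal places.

At P = 8.2, M = 22198: Q = 183.369.
Holding P constant, ∂Q/∂M = 1.68/(2√M) = 0.00563796.
η_M = (∂Q/∂M)·(M/Q) = 0.00563796 × (22198/183.369) = 0.683.

0.683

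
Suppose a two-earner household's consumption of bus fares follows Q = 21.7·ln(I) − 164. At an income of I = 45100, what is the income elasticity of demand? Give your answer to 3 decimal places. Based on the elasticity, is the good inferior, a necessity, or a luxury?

0.317 (necessity)

At I = 45100: Q = 68.551.
dQ/dI = 21.7/I = 0.000481153 at this income.
η = (dQ/dI)·(I/Q) = 0.000481153 × (45100/68.551) = 0.317.
Since 0 < η < 1, the good is a necessity.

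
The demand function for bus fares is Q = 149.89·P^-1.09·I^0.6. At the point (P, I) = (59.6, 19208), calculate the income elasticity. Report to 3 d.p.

0.600

For a multiplicative demand Q = A·P^α·I^β, the income elasticity is β everywhere.
Here β = 0.6, so η = 0.600.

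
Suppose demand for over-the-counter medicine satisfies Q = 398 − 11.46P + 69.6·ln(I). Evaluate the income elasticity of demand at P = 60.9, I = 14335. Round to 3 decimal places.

0.190

At P = 60.9, I = 14335: Q = 366.190.
Holding P constant, ∂Q/∂I = 69.6/I = 0.00485525.
η_I = (∂Q/∂I)·(I/Q) = 0.00485525 × (14335/366.190) = 0.190.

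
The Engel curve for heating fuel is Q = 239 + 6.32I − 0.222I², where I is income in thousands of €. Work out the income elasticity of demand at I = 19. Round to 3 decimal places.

-0.144

At I = 19: Q = 278.9380.
dQ/dI = 6.32 − 0.444I = -2.11600.
η = (dQ/dI)·(I/Q) = -2.11600 × (19/278.9380) = -0.144.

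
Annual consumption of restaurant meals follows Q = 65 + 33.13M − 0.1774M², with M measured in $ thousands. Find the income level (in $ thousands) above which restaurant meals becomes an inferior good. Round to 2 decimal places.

93.38

dQ/dM = 33.13 − 0.3548M.
The good is inferior where dQ/dM < 0. Setting dQ/dM = 0 gives M = 33.13 / 0.3548 = 93.38.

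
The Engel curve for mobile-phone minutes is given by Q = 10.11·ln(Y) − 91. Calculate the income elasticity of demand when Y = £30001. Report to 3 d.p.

0.765

At Y = 30001: Q = 13.224.
dQ/dY = 10.11/Y = 0.000336989 at this income.
η = (dQ/dY)·(Y/Q) = 0.000336989 × (30001/13.224) = 0.765.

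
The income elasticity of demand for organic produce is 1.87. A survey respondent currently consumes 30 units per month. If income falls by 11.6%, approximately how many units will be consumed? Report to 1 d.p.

%ΔQ ≈ η × %ΔI = 1.87 × (-11.6%) = -21.692%.
New Q ≈ 30 × (1 − 0.21692) = 23.5.

23.5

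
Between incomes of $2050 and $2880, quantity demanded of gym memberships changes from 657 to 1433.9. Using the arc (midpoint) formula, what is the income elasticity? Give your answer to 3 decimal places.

2.207

ΔQ = 1433.9 − 657 = 776.9; midpoint Q̄ = (657 + 1433.9)/2 = 1045.45.
ΔI = 2880 − 2050 = 830; midpoint Ī = (2050 + 2880)/2 = 2465.
η = (ΔQ/Q̄) ÷ (ΔI/Ī) = (776.9/1045.45) ÷ (830/2465) = 2.207.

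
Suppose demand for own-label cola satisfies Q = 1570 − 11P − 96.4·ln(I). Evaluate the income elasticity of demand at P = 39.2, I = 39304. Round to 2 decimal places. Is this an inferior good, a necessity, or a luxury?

At P = 39.2, I = 39304: Q = 118.977.
Holding P constant, ∂Q/∂I = -96.4/I = -0.00245268.
η_I = (∂Q/∂I)·(I/Q) = -0.00245268 × (39304/118.977) = -0.81.
Since η < 0, this is an inferior good.

-0.81 (inferior good)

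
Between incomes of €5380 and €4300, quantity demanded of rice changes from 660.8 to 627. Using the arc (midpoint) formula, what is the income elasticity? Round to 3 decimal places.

0.235

ΔQ = 627 − 660.8 = -33.8; midpoint Q̄ = (660.8 + 627)/2 = 643.9.
ΔI = 4300 − 5380 = -1080; midpoint Ī = (5380 + 4300)/2 = 4840.
η = (ΔQ/Q̄) ÷ (ΔI/Ī) = (-33.8/643.9) ÷ (-1080/4840) = 0.235.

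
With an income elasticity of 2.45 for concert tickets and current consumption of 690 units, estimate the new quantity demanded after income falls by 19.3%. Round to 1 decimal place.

%ΔQ ≈ η × %ΔI = 2.45 × (-19.3%) = -47.285%.
New Q ≈ 690 × (1 − 0.47285) = 363.7.

363.7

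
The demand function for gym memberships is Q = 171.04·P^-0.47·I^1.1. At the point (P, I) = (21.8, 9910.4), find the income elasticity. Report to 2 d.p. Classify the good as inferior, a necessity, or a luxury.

1.10 (luxury)

For a multiplicative demand Q = A·P^α·I^β, the income elasticity is β everywhere.
Here β = 1.1, so η = 1.10.
Since η > 1, this is a luxury.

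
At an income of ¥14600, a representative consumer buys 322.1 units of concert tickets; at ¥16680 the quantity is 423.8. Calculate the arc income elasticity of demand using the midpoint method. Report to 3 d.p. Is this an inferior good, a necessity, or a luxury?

2.050 (luxury)

ΔQ = 423.8 − 322.1 = 101.7; midpoint Q̄ = (322.1 + 423.8)/2 = 372.95.
ΔI = 16680 − 14600 = 2080; midpoint Ī = (14600 + 16680)/2 = 15640.
η = (ΔQ/Q̄) ÷ (ΔI/Ī) = (101.7/372.95) ÷ (2080/15640) = 2.050.
η > 1 ⇒ luxury.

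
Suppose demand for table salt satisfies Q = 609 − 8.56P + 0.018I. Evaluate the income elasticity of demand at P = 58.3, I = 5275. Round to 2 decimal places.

0.46

At P = 58.3, I = 5275: Q = 204.902.
Holding P constant, ∂Q/∂I = 0.018.
η_I = (∂Q/∂I)·(I/Q) = 0.018 × (5275/204.902) = 0.46.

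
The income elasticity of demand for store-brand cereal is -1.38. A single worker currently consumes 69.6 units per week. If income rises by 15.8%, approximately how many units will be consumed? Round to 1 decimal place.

%ΔQ ≈ η × %ΔI = -1.38 × 15.8% = -21.804%.
New Q ≈ 69.6 × (1 − 0.21804) = 54.4.

54.4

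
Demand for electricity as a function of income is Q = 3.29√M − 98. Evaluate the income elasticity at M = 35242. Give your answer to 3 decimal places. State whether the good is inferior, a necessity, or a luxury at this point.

0.594 (necessity)

At M = 35242: Q = 519.627.
dQ/dM = 3.29/(2√M) = 0.00876265 at this income.
η = (dQ/dM)·(M/Q) = 0.00876265 × (35242/519.627) = 0.594.
Since 0 < η < 1, the good is a necessity.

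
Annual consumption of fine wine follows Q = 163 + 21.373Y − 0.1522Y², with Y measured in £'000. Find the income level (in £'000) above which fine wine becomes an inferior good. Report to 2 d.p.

70.21

dQ/dY = 21.373 − 0.3044Y.
The good is inferior where dQ/dY < 0. Setting dQ/dY = 0 gives Y = 21.373 / 0.3044 = 70.21.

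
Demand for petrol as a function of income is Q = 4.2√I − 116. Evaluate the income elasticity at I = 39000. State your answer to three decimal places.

0.581

At I = 39000: Q = 713.434.
dQ/dI = 4.2/(2√I) = 0.0106338 at this income.
η = (dQ/dI)·(I/Q) = 0.0106338 × (39000/713.434) = 0.581.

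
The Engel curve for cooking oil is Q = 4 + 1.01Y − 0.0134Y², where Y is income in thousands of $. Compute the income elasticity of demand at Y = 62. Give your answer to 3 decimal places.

At Y = 62: Q = 15.1104.
dQ/dY = 1.01 − 0.0268Y = -0.65160.
η = (dQ/dY)·(Y/Q) = -0.65160 × (62/15.1104) = -2.674.

-2.674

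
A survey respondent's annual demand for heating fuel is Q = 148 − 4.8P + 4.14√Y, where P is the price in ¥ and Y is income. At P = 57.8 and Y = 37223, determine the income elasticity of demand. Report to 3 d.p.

0.597

At P = 57.8, Y = 37223: Q = 669.301.
Holding P constant, ∂Q/∂Y = 4.14/(2√Y) = 0.0107291.
η_Y = (∂Q/∂Y)·(Y/Q) = 0.0107291 × (37223/669.301) = 0.597.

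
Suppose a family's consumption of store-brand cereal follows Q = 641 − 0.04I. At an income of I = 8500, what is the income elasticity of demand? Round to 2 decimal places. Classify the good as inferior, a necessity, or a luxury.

-1.13 (inferior good)

At I = 8500: Q = 301.000.
dQ/dI = −0.04.
η = (dQ/dI)·(I/Q) = -0.04 × (8500/301.000) = -1.13.
Since η < 0, the good is an inferior good.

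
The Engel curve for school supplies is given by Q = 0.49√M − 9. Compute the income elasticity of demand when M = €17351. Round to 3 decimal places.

0.581

At M = 17351: Q = 55.544.
dQ/dM = 0.49/(2√M) = 0.00185996 at this income.
η = (dQ/dM)·(M/Q) = 0.00185996 × (17351/55.544) = 0.581.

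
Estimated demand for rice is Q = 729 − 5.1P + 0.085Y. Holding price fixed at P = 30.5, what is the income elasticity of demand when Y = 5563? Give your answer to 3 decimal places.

At P = 30.5, Y = 5563: Q = 1046.305.
Holding P constant, ∂Q/∂Y = 0.085.
η_Y = (∂Q/∂Y)·(Y/Q) = 0.085 × (5563/1046.305) = 0.452.

0.452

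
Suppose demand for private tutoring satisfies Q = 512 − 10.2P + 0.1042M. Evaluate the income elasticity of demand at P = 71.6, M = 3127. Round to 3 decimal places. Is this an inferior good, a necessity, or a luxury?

At P = 71.6, M = 3127: Q = 107.513.
Holding P constant, ∂Q/∂M = 0.1042.
η_M = (∂Q/∂M)·(M/Q) = 0.1042 × (3127/107.513) = 3.031.
Since η > 1, this is a luxury.

3.031 (luxury)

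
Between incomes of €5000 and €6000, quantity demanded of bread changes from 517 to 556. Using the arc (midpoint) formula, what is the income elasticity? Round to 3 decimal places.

0.400

ΔQ = 556 − 517 = 39; midpoint Q̄ = (517 + 556)/2 = 536.5.
ΔI = 6000 − 5000 = 1000; midpoint Ī = (5000 + 6000)/2 = 5500.
η = (ΔQ/Q̄) ÷ (ΔI/Ī) = (39/536.5) ÷ (1000/5500) = 0.400.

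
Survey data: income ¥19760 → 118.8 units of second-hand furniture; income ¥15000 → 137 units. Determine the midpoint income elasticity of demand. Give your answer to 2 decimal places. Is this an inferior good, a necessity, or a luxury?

ΔQ = 137 − 118.8 = 18.2; midpoint Q̄ = (118.8 + 137)/2 = 127.9.
ΔI = 15000 − 19760 = -4760; midpoint Ī = (19760 + 15000)/2 = 17380.
η = (ΔQ/Q̄) ÷ (ΔI/Ī) = (18.2/127.9) ÷ (-4760/17380) = -0.52.
η < 0 ⇒ inferior good.

-0.52 (inferior good)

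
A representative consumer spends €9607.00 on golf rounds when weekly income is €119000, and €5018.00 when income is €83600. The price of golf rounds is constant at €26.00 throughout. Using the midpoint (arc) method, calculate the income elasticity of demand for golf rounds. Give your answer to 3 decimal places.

With a constant price, Q₁ = 9607.00/26.00 = 369.500 and Q₂ = 5018.00/26.00 = 193.000 (equivalently, work directly with expenditure since P cancels).
Midpoint %ΔQ = (5018.00 − 9607.00)/7312.50 = -0.62756; midpoint %ΔI = (83600 − 119000)/101300 = -0.34946.
η = -0.62756 / -0.34946 = 1.796.

1.796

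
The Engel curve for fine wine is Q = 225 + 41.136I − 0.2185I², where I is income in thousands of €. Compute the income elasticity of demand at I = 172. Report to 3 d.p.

-6.999

At I = 172: Q = 836.2880.
dQ/dI = 41.136 − 0.437I = -34.02800.
η = (dQ/dI)·(I/Q) = -34.02800 × (172/836.2880) = -6.999.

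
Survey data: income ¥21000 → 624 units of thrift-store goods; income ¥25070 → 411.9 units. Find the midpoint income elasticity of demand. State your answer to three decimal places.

-2.318

ΔQ = 411.9 − 624 = -212.1; midpoint Q̄ = (624 + 411.9)/2 = 517.95.
ΔI = 25070 − 21000 = 4070; midpoint Ī = (21000 + 25070)/2 = 23035.
η = (ΔQ/Q̄) ÷ (ΔI/Ī) = (-212.1/517.95) ÷ (4070/23035) = -2.318.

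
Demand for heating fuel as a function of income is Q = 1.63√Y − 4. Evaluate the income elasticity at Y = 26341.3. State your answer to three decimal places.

At Y = 26341.3: Q = 260.549.
dQ/dY = 1.63/(2√Y) = 0.00502156 at this income.
η = (dQ/dY)·(Y/Q) = 0.00502156 × (26341.3/260.549) = 0.508.

0.508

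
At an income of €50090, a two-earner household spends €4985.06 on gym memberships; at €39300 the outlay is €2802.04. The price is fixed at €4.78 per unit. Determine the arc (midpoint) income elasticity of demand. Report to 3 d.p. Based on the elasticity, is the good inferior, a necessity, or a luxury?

2.322 (luxury)

With a constant price, Q₁ = 4985.06/4.78 = 1042.900 and Q₂ = 2802.04/4.78 = 586.201 (equivalently, work directly with expenditure since P cancels).
Midpoint %ΔQ = (2802.04 − 4985.06)/3893.55 = -0.56068; midpoint %ΔI = (39300 − 50090)/44695 = -0.24141.
η = -0.56068 / -0.24141 = 2.322.
η > 1 ⇒ luxury.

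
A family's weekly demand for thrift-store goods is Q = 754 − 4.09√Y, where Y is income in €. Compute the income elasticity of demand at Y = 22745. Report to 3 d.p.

At Y = 22745: Q = 137.169.
dQ/dY = -4.09/(2√Y) = -0.0135597 at this income.
η = (dQ/dY)·(Y/Q) = -0.0135597 × (22745/137.169) = -2.248.

-2.248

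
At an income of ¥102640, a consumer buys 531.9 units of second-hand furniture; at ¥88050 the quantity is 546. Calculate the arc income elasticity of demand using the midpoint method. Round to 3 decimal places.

ΔQ = 546 − 531.9 = 14.1; midpoint Q̄ = (531.9 + 546)/2 = 538.95.
ΔI = 88050 − 102640 = -14590; midpoint Ī = (102640 + 88050)/2 = 95345.
η = (ΔQ/Q̄) ÷ (ΔI/Ī) = (14.1/538.95) ÷ (-14590/95345) = -0.171.

-0.171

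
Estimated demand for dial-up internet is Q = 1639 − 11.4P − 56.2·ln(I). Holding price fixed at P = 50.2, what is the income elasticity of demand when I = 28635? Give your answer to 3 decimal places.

-0.115

At P = 50.2, I = 28635: Q = 489.974.
Holding P constant, ∂Q/∂I = -56.2/I = -0.00196263.
η_I = (∂Q/∂I)·(I/Q) = -0.00196263 × (28635/489.974) = -0.115.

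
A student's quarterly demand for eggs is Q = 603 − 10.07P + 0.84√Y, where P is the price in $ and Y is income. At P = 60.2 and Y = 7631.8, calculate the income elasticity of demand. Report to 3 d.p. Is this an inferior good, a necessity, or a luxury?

At P = 60.2, Y = 7631.8: Q = 70.169.
Holding P constant, ∂Q/∂Y = 0.84/(2√Y) = 0.00480768.
η_Y = (∂Q/∂Y)·(Y/Q) = 0.00480768 × (7631.8/70.169) = 0.523.
Since 0 < η < 1, this is a necessity.

0.523 (necessity)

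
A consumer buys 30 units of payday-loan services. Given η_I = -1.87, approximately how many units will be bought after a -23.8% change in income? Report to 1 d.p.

43.4

%ΔQ ≈ η × %ΔI = -1.87 × (-23.8%) = 44.506%.
New Q ≈ 30 × (1 + 0.44506) = 43.4.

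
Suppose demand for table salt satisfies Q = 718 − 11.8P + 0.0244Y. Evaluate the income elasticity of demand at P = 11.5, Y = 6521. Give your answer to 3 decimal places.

At P = 11.5, Y = 6521: Q = 741.412.
Holding P constant, ∂Q/∂Y = 0.0244.
η_Y = (∂Q/∂Y)·(Y/Q) = 0.0244 × (6521/741.412) = 0.215.

0.215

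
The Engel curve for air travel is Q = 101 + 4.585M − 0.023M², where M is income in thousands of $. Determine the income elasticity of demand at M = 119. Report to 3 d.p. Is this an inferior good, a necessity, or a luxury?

At M = 119: Q = 320.9120.
dQ/dM = 4.585 − 0.046M = -0.88900.
η = (dQ/dM)·(M/Q) = -0.88900 × (119/320.9120) = -0.330.
η < 0 ⇒ inferior good.

-0.330 (inferior good)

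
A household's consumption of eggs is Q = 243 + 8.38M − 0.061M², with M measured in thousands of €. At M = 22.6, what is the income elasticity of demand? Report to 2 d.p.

0.32

At M = 22.6: Q = 401.2316.
dQ/dM = 8.38 − 0.122M = 5.62280.
η = (dQ/dM)·(M/Q) = 5.62280 × (22.6/401.2316) = 0.32.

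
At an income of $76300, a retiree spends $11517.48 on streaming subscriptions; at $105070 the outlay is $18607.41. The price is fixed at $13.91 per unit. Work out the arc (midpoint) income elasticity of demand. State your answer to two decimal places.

1.48

With a constant price, Q₁ = 11517.48/13.91 = 828.000 and Q₂ = 18607.41/13.91 = 1337.700 (equivalently, work directly with expenditure since P cancels).
Midpoint %ΔQ = (18607.41 − 11517.48)/15062.45 = 0.47070; midpoint %ΔI = (105070 − 76300)/90685 = 0.31725.
η = 0.47070 / 0.31725 = 1.48.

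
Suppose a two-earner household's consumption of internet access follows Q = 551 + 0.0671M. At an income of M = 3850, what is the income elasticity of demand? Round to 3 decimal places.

At M = 3850: Q = 809.335.
dQ/dM = 0.0671.
η = (dQ/dM)·(M/Q) = 0.0671 × (3850/809.335) = 0.319.

0.319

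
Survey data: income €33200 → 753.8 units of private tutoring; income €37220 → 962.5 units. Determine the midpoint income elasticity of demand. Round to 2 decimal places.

ΔQ = 962.5 − 753.8 = 208.7; midpoint Q̄ = (753.8 + 962.5)/2 = 858.15.
ΔI = 37220 − 33200 = 4020; midpoint Ī = (33200 + 37220)/2 = 35210.
η = (ΔQ/Q̄) ÷ (ΔI/Ī) = (208.7/858.15) ÷ (4020/35210) = 2.13.

2.13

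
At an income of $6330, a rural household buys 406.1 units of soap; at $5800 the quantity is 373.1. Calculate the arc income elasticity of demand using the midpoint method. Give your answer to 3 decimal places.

0.969

ΔQ = 373.1 − 406.1 = -33; midpoint Q̄ = (406.1 + 373.1)/2 = 389.6.
ΔI = 5800 − 6330 = -530; midpoint Ī = (6330 + 5800)/2 = 6065.
η = (ΔQ/Q̄) ÷ (ΔI/Ī) = (-33/389.6) ÷ (-530/6065) = 0.969.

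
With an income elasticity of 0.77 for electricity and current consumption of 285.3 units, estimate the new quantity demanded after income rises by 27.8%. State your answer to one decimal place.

346.4

%ΔQ ≈ η × %ΔI = 0.77 × 27.8% = 21.406%.
New Q ≈ 285.3 × (1 + 0.21406) = 346.4.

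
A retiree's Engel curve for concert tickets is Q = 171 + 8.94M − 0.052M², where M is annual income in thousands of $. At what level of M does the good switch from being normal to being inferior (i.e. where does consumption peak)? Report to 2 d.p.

dQ/dM = 8.94 − 0.104M.
The good is inferior where dQ/dM < 0. Setting dQ/dM = 0 gives M = 8.94 / 0.104 = 85.96.

85.96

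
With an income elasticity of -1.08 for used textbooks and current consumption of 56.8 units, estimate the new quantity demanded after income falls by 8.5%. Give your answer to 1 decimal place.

62.0

%ΔQ ≈ η × %ΔI = -1.08 × (-8.5%) = 9.18%.
New Q ≈ 56.8 × (1 + 0.0918) = 62.0.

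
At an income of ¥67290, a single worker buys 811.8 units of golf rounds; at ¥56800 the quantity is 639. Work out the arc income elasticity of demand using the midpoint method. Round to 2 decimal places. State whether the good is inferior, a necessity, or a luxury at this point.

1.41 (luxury)

ΔQ = 639 − 811.8 = -172.8; midpoint Q̄ = (811.8 + 639)/2 = 725.4.
ΔI = 56800 − 67290 = -10490; midpoint Ī = (67290 + 56800)/2 = 62045.
η = (ΔQ/Q̄) ÷ (ΔI/Ī) = (-172.8/725.4) ÷ (-10490/62045) = 1.41.
η > 1 ⇒ luxury.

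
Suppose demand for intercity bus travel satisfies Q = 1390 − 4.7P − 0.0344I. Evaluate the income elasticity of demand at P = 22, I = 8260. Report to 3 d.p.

At P = 22, I = 8260: Q = 1002.456.
Holding P constant, ∂Q/∂I = −0.0344.
η_I = (∂Q/∂I)·(I/Q) = -0.0344 × (8260/1002.456) = -0.283.

-0.283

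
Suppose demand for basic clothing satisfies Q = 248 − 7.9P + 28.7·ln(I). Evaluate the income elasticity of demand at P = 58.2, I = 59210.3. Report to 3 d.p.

At P = 58.2, I = 59210.3: Q = 103.600.
Holding P constant, ∂Q/∂I = 28.7/I = 0.000484713.
η_I = (∂Q/∂I)·(I/Q) = 0.000484713 × (59210.3/103.600) = 0.277.

0.277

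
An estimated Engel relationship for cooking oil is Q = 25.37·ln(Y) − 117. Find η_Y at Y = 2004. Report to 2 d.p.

0.33

At Y = 2004: Q = 75.886.
dQ/dY = 25.37/Y = 0.0126597 at this income.
η = (dQ/dY)·(Y/Q) = 0.0126597 × (2004/75.886) = 0.33.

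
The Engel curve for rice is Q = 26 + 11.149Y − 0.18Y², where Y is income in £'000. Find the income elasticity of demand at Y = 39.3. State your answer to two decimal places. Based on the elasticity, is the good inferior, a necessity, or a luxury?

-0.63 (inferior good)

At Y = 39.3: Q = 186.1475.
dQ/dY = 11.149 − 0.36Y = -2.99900.
η = (dQ/dY)·(Y/Q) = -2.99900 × (39.3/186.1475) = -0.63.
η < 0 ⇒ inferior good.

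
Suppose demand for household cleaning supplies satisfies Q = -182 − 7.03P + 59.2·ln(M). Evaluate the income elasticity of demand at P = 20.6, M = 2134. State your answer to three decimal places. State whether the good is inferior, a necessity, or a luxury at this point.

0.466 (necessity)

At P = 20.6, M = 2134: Q = 126.995.
Holding P constant, ∂Q/∂M = 59.2/M = 0.0277413.
η_M = (∂Q/∂M)·(M/Q) = 0.0277413 × (2134/126.995) = 0.466.
Since 0 < η < 1, this is a necessity.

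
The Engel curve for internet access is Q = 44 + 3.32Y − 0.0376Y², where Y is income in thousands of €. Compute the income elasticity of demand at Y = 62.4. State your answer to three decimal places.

At Y = 62.4: Q = 104.7626.
dQ/dY = 3.32 − 0.0752Y = -1.37248.
η = (dQ/dY)·(Y/Q) = -1.37248 × (62.4/104.7626) = -0.817.

-0.817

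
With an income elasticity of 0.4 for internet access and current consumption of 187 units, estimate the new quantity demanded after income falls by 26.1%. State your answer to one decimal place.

167.5

%ΔQ ≈ η × %ΔI = 0.4 × (-26.1%) = -10.44%.
New Q ≈ 187 × (1 − 0.1044) = 167.5.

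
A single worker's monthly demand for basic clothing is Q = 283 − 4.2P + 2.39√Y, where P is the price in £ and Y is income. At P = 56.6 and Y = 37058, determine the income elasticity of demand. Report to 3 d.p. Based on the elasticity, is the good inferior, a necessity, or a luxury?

0.455 (necessity)

At P = 56.6, Y = 37058: Q = 505.366.
Holding P constant, ∂Q/∂Y = 2.39/(2√Y) = 0.00620765.
η_Y = (∂Q/∂Y)·(Y/Q) = 0.00620765 × (37058/505.366) = 0.455.
Since 0 < η < 1, this is a necessity.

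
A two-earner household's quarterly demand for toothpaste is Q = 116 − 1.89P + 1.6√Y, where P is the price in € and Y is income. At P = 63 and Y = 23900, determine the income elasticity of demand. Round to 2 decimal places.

0.51

At P = 63, Y = 23900: Q = 244.284.
Holding P constant, ∂Q/∂Y = 1.6/(2√Y) = 0.00517477.
η_Y = (∂Q/∂Y)·(Y/Q) = 0.00517477 × (23900/244.284) = 0.51.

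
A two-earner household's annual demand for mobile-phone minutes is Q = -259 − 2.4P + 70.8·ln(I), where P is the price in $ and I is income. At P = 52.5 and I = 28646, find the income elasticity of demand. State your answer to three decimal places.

At P = 52.5, I = 28646: Q = 341.604.
Holding P constant, ∂Q/∂I = 70.8/I = 0.00247155.
η_I = (∂Q/∂I)·(I/Q) = 0.00247155 × (28646/341.604) = 0.207.

0.207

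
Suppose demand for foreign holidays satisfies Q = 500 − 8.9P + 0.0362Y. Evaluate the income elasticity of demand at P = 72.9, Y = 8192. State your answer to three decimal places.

At P = 72.9, Y = 8192: Q = 147.740.
Holding P constant, ∂Q/∂Y = 0.0362.
η_Y = (∂Q/∂Y)·(Y/Q) = 0.0362 × (8192/147.740) = 2.007.

2.007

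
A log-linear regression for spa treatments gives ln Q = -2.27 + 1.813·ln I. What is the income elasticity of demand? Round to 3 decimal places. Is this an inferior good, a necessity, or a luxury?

In a log-linear demand, the coefficient on ln I is the income elasticity.
So η = 1.813.
η > 1 ⇒ luxury.

1.813 (luxury)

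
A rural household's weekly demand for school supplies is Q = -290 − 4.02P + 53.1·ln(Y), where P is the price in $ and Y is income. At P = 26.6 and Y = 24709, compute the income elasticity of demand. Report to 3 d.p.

At P = 26.6, Y = 24709: Q = 140.170.
Holding P constant, ∂Q/∂Y = 53.1/Y = 0.00214901.
η_Y = (∂Q/∂Y)·(Y/Q) = 0.00214901 × (24709/140.170) = 0.379.

0.379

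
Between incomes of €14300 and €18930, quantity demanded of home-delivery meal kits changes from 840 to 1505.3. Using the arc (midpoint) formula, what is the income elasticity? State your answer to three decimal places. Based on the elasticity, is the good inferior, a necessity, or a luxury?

ΔQ = 1505.3 − 840 = 665.3; midpoint Q̄ = (840 + 1505.3)/2 = 1172.65.
ΔI = 18930 − 14300 = 4630; midpoint Ī = (14300 + 18930)/2 = 16615.
η = (ΔQ/Q̄) ÷ (ΔI/Ī) = (665.3/1172.65) ÷ (4630/16615) = 2.036.
η > 1 ⇒ luxury.

2.036 (luxury)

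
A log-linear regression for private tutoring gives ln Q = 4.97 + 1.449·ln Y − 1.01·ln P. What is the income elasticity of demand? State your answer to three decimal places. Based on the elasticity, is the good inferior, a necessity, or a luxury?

1.449 (luxury)

In a log-linear demand, the coefficient on ln Y is the income elasticity.
So η = 1.449.
η > 1 ⇒ luxury.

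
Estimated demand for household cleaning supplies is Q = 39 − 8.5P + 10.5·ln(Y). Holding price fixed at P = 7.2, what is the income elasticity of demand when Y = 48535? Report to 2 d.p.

At P = 7.2, Y = 48535: Q = 91.095.
Holding P constant, ∂Q/∂Y = 10.5/Y = 0.000216339.
η_Y = (∂Q/∂Y)·(Y/Q) = 0.000216339 × (48535/91.095) = 0.12.

0.12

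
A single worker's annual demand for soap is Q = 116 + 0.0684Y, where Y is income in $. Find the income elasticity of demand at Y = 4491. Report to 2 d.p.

At Y = 4491: Q = 423.184.
dQ/dY = 0.0684.
η = (dQ/dY)·(Y/Q) = 0.0684 × (4491/423.184) = 0.73.

0.73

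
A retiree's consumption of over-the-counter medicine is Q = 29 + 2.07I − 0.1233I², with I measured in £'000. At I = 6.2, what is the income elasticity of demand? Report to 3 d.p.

At I = 6.2: Q = 37.0943.
dQ/dI = 2.07 − 0.2466I = 0.54108.
η = (dQ/dI)·(I/Q) = 0.54108 × (6.2/37.0943) = 0.090.

0.090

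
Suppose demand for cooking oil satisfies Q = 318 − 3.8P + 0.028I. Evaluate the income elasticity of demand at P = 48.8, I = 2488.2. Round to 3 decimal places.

0.345

At P = 48.8, I = 2488.2: Q = 202.230.
Holding P constant, ∂Q/∂I = 0.028.
η_I = (∂Q/∂I)·(I/Q) = 0.028 × (2488.2/202.230) = 0.345.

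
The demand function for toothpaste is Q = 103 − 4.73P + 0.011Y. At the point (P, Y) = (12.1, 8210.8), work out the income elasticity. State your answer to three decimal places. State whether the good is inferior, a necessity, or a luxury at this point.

0.664 (necessity)

At P = 12.1, Y = 8210.8: Q = 136.086.
Holding P constant, ∂Q/∂Y = 0.011.
η_Y = (∂Q/∂Y)·(Y/Q) = 0.011 × (8210.8/136.086) = 0.664.
Since 0 < η < 1, this is a necessity.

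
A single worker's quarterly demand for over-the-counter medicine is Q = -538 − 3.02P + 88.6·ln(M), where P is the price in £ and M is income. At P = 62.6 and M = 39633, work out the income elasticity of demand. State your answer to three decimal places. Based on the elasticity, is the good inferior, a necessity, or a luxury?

At P = 62.6, M = 39633: Q = 210.993.
Holding P constant, ∂Q/∂M = 88.6/M = 0.00223551.
η_M = (∂Q/∂M)·(M/Q) = 0.00223551 × (39633/210.993) = 0.420.
Since 0 < η < 1, this is a necessity.

0.420 (necessity)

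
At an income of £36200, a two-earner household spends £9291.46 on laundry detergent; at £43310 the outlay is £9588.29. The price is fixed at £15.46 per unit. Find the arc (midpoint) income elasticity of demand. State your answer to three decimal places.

0.176

With a constant price, Q₁ = 9291.46/15.46 = 601.000 and Q₂ = 9588.29/15.46 = 620.200 (equivalently, work directly with expenditure since P cancels).
Midpoint %ΔQ = (9588.29 − 9291.46)/9439.88 = 0.03144; midpoint %ΔI = (43310 − 36200)/39755 = 0.17885.
η = 0.03144 / 0.17885 = 0.176.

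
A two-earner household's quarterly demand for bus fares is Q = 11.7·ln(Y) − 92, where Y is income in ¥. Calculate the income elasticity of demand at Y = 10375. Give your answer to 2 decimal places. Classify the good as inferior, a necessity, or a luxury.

0.72 (necessity)

At Y = 10375: Q = 16.192.
dQ/dY = 11.7/Y = 0.00112771 at this income.
η = (dQ/dY)·(Y/Q) = 0.00112771 × (10375/16.192) = 0.72.
Since 0 < η < 1, the good is a necessity.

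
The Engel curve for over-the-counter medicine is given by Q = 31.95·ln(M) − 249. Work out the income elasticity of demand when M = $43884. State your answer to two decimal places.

0.35

At M = 43884: Q = 92.523.
dQ/dM = 31.95/M = 0.000728056 at this income.
η = (dQ/dM)·(M/Q) = 0.000728056 × (43884/92.523) = 0.35.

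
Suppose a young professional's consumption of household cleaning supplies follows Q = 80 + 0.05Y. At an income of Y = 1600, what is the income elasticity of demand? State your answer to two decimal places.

At Y = 1600: Q = 160.000.
dQ/dY = 0.05.
η = (dQ/dY)·(Y/Q) = 0.05 × (1600/160.000) = 0.50.

0.50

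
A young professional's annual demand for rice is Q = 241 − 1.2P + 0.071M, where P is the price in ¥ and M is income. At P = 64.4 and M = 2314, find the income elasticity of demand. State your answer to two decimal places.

At P = 64.4, M = 2314: Q = 328.014.
Holding P constant, ∂Q/∂M = 0.071.
η_M = (∂Q/∂M)·(M/Q) = 0.071 × (2314/328.014) = 0.50.

0.50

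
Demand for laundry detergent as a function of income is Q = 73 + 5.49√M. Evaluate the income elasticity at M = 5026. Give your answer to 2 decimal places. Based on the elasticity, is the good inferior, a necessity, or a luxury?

0.42 (necessity)

At M = 5026: Q = 462.210.
dQ/dM = 5.49/(2√M) = 0.0387196 at this income.
η = (dQ/dM)·(M/Q) = 0.0387196 × (5026/462.210) = 0.42.
Since 0 < η < 1, the good is a necessity.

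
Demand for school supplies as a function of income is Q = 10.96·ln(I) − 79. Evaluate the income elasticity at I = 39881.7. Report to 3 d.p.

0.295

At I = 39881.7: Q = 37.107.
dQ/dI = 10.96/I = 0.000274813 at this income.
η = (dQ/dI)·(I/Q) = 0.000274813 × (39881.7/37.107) = 0.295.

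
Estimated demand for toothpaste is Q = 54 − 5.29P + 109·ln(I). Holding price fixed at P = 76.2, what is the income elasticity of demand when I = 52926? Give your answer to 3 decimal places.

At P = 76.2, I = 52926: Q = 836.457.
Holding P constant, ∂Q/∂I = 109/I = 0.00205948.
η_I = (∂Q/∂I)·(I/Q) = 0.00205948 × (52926/836.457) = 0.130.

0.130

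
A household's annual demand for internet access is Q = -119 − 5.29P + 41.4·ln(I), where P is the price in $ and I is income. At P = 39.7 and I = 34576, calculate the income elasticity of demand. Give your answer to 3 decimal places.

At P = 39.7, I = 34576: Q = 103.655.
Holding P constant, ∂Q/∂I = 41.4/I = 0.00119736.
η_I = (∂Q/∂I)·(I/Q) = 0.00119736 × (34576/103.655) = 0.399.

0.399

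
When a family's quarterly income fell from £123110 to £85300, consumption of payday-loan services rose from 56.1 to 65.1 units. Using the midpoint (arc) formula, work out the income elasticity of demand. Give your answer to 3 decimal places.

ΔQ = 65.1 − 56.1 = 9; midpoint Q̄ = (56.1 + 65.1)/2 = 60.6.
ΔI = 85300 − 123110 = -37810; midpoint Ī = (123110 + 85300)/2 = 104205.
η = (ΔQ/Q̄) ÷ (ΔI/Ī) = (9/60.6) ÷ (-37810/104205) = -0.409.

-0.409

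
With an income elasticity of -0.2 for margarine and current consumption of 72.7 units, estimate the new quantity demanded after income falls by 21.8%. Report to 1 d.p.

75.9

%ΔQ ≈ η × %ΔI = -0.2 × (-21.8%) = 4.36%.
New Q ≈ 72.7 × (1 + 0.0436) = 75.9.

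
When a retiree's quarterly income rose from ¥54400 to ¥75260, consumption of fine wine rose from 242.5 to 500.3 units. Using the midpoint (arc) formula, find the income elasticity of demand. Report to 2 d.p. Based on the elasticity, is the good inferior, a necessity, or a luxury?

2.16 (luxury)

ΔQ = 500.3 − 242.5 = 257.8; midpoint Q̄ = (242.5 + 500.3)/2 = 371.4.
ΔI = 75260 − 54400 = 20860; midpoint Ī = (54400 + 75260)/2 = 64830.
η = (ΔQ/Q̄) ÷ (ΔI/Ī) = (257.8/371.4) ÷ (20860/64830) = 2.16.
η > 1 ⇒ luxury.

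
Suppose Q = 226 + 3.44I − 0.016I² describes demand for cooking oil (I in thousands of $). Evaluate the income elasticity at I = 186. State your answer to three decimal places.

-1.496

At I = 186: Q = 312.3040.
dQ/dI = 3.44 − 0.032I = -2.51200.
η = (dQ/dI)·(I/Q) = -2.51200 × (186/312.3040) = -1.496.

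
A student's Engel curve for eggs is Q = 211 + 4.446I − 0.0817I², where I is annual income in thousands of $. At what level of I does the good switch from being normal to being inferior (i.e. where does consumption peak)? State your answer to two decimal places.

27.21

dQ/dI = 4.446 − 0.1634I.
The good is inferior where dQ/dI < 0. Setting dQ/dI = 0 gives I = 4.446 / 0.1634 = 27.21.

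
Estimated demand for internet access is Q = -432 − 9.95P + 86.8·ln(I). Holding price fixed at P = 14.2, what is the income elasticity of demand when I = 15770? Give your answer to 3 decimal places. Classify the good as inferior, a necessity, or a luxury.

At P = 14.2, I = 15770: Q = 265.707.
Holding P constant, ∂Q/∂I = 86.8/I = 0.00550412.
η_I = (∂Q/∂I)·(I/Q) = 0.00550412 × (15770/265.707) = 0.327.
Since 0 < η < 1, this is a necessity.

0.327 (necessity)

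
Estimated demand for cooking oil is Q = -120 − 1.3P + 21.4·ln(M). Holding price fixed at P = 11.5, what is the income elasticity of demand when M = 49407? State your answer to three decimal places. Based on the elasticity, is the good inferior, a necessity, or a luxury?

At P = 11.5, M = 49407: Q = 96.338.
Holding P constant, ∂Q/∂M = 21.4/M = 0.000433137.
η_M = (∂Q/∂M)·(M/Q) = 0.000433137 × (49407/96.338) = 0.222.
Since 0 < η < 1, this is a necessity.

0.222 (necessity)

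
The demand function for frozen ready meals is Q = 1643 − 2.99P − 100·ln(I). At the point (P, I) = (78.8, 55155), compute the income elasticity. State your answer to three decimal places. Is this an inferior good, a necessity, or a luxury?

-0.317 (inferior good)

At P = 78.8, I = 55155: Q = 315.598.
Holding P constant, ∂Q/∂I = -100/I = -0.00181307.
η_I = (∂Q/∂I)·(I/Q) = -0.00181307 × (55155/315.598) = -0.317.
Since η < 0, this is an inferior good.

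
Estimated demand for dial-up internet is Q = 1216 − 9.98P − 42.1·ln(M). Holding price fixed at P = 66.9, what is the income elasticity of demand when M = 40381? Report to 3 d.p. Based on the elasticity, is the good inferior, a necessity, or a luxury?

At P = 66.9, M = 40381: Q = 101.821.
Holding P constant, ∂Q/∂M = -42.1/M = -0.00104257.
η_M = (∂Q/∂M)·(M/Q) = -0.00104257 × (40381/101.821) = -0.413.
Since η < 0, this is an inferior good.

-0.413 (inferior good)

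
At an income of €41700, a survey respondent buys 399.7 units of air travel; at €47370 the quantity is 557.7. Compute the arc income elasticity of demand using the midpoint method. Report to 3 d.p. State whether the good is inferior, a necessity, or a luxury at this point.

2.592 (luxury)

ΔQ = 557.7 − 399.7 = 158; midpoint Q̄ = (399.7 + 557.7)/2 = 478.7.
ΔI = 47370 − 41700 = 5670; midpoint Ī = (41700 + 47370)/2 = 44535.
η = (ΔQ/Q̄) ÷ (ΔI/Ī) = (158/478.7) ÷ (5670/44535) = 2.592.
η > 1 ⇒ luxury.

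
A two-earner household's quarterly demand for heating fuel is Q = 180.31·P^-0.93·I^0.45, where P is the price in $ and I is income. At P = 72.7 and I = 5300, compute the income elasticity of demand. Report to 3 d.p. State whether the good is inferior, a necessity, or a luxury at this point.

0.450 (necessity)

For a multiplicative demand Q = A·P^α·I^β, the income elasticity is β everywhere.
Here β = 0.45, so η = 0.450.
Since 0 < η < 1, this is a necessity.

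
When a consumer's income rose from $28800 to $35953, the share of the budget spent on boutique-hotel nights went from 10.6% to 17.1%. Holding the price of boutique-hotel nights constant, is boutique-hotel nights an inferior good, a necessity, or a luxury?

The budget share rises as income rises, so η > 1.

luxury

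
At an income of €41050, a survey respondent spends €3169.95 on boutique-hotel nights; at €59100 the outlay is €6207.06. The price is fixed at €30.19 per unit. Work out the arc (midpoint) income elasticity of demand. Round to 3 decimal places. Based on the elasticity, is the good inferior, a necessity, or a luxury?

With a constant price, Q₁ = 3169.95/30.19 = 105.000 and Q₂ = 6207.06/30.19 = 205.600 (equivalently, work directly with expenditure since P cancels).
Midpoint %ΔQ = (6207.06 − 3169.95)/4688.51 = 0.64778; midpoint %ΔI = (59100 − 41050)/50075 = 0.36046.
η = 0.64778 / 0.36046 = 1.797.
η > 1 ⇒ luxury.

1.797 (luxury)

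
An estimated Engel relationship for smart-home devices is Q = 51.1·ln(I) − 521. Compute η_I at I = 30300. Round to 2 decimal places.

At I = 30300: Q = 6.296.
dQ/dI = 51.1/I = 0.00168647 at this income.
η = (dQ/dI)·(I/Q) = 0.00168647 × (30300/6.296) = 8.12.

8.12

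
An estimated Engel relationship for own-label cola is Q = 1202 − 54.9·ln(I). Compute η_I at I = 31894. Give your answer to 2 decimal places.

At I = 31894: Q = 632.677.
dQ/dI = -54.9/I = -0.00172133 at this income.
η = (dQ/dI)·(I/Q) = -0.00172133 × (31894/632.677) = -0.09.

-0.09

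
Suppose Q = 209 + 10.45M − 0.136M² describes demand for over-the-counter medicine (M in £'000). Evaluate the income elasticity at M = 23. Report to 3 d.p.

At M = 23: Q = 377.4060.
dQ/dM = 10.45 − 0.272M = 4.19400.
η = (dQ/dM)·(M/Q) = 4.19400 × (23/377.4060) = 0.256.

0.256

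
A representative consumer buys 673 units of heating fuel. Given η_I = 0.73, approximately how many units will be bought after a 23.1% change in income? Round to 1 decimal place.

%ΔQ ≈ η × %ΔI = 0.73 × 23.1% = 16.863%.
New Q ≈ 673 × (1 + 0.16863) = 786.5.

786.5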